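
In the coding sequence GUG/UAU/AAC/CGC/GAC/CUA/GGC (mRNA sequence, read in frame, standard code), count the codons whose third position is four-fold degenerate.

Codon 1 GUG (Val): third position 4-fold.
Codon 2 UAU (Tyr): third position 2-fold.
Codon 3 AAC (Asn): third position 2-fold.
Codon 4 CGC (Arg): third position 4-fold.
Codon 5 GAC (Asp): third position 2-fold.
Codon 6 CUA (Leu): third position 4-fold.
Codon 7 GGC (Gly): third position 4-fold.
Four-fold degenerate third positions: 4.

4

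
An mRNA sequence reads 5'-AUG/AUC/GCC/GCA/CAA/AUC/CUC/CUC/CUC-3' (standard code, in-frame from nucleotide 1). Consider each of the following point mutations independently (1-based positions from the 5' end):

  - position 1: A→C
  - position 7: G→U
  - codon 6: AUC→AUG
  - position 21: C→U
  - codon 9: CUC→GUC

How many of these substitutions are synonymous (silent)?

1

Codon 1: AUG (Met) → CUG (Leu) — missense.
Codon 3: GCC (Ala) → UCC (Ser) — missense.
Codon 6: AUC (Ile) → AUG (Met) — missense.
Codon 7: CUC (Leu) → CUU (Leu) — synonymous.
Codon 9: CUC (Leu) → GUC (Val) — missense.
Synonymous: 1 of 5.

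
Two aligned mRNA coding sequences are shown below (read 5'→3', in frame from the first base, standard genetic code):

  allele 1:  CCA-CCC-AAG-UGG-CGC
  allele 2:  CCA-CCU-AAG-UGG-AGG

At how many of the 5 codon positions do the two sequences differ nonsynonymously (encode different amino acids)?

Codon 1: CCA Pro / CCA Pro — identical.
Codon 2: CCC Pro / CCU Pro — synonymous.
Codon 3: AAG Lys / AAG Lys — identical.
Codon 4: UGG Trp / UGG Trp — identical.
Codon 5: CGC Arg / AGG Arg — synonymous.
Nonsynonymous differences: 0.

0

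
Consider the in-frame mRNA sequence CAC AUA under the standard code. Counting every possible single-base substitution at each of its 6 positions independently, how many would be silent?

Codon 1 (CAC, His): 1 synonymous substitution.
Codon 2 (AUA, Ile): 2 synonymous substitutions.
Total: 1 + 2 = 3.

3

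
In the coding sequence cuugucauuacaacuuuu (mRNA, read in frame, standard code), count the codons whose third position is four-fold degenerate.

Codon 1 CUU (Leu): third position 4-fold.
Codon 2 GUC (Val): third position 4-fold.
Codon 3 AUU (Ile): third position 3-fold.
Codon 4 ACA (Thr): third position 4-fold.
Codon 5 ACU (Thr): third position 4-fold.
Codon 6 UUU (Phe): third position 2-fold.
Four-fold degenerate third positions: 4.

4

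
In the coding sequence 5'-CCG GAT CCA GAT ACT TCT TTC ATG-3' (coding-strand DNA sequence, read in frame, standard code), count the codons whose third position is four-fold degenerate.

4

Codon 1 CCG (Pro): third position 4-fold.
Codon 2 GAT (Asp): third position 2-fold.
Codon 3 CCA (Pro): third position 4-fold.
Codon 4 GAT (Asp): third position 2-fold.
Codon 5 ACT (Thr): third position 4-fold.
Codon 6 TCT (Ser): third position 4-fold.
Codon 7 TTC (Phe): third position 2-fold.
Codon 8 ATG (Met): third position 1-fold.
Four-fold degenerate third positions: 4.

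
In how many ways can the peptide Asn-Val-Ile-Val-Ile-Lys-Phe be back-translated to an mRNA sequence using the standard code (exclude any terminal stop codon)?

1152

Asn: 2 codons.
Val: 4 codons.
Ile: 3 codons.
Val: 4 codons.
Ile: 3 codons.
Lys: 2 codons.
Phe: 2 codons.
2 × 4 × 3 × 4 × 3 × 2 × 2 = 1152.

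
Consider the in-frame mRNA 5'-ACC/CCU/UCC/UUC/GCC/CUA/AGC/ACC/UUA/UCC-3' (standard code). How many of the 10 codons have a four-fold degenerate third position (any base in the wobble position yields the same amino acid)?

Codon 1 ACC (Thr): third position 4-fold.
Codon 2 CCU (Pro): third position 4-fold.
Codon 3 UCC (Ser): third position 4-fold.
Codon 4 UUC (Phe): third position 2-fold.
Codon 5 GCC (Ala): third position 4-fold.
Codon 6 CUA (Leu): third position 4-fold.
Codon 7 AGC (Ser): third position 2-fold.
Codon 8 ACC (Thr): third position 4-fold.
Codon 9 UUA (Leu): third position 2-fold.
Codon 10 UCC (Ser): third position 4-fold.
Four-fold degenerate third positions: 7.

7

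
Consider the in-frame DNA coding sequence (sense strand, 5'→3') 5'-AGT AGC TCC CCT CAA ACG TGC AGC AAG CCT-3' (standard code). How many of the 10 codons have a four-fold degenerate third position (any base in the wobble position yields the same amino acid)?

Codon 1 AGT (Ser): third position 2-fold.
Codon 2 AGC (Ser): third position 2-fold.
Codon 3 TCC (Ser): third position 4-fold.
Codon 4 CCT (Pro): third position 4-fold.
Codon 5 CAA (Gln): third position 2-fold.
Codon 6 ACG (Thr): third position 4-fold.
Codon 7 TGC (Cys): third position 2-fold.
Codon 8 AGC (Ser): third position 2-fold.
Codon 9 AAG (Lys): third position 2-fold.
Codon 10 CCT (Pro): third position 4-fold.
Four-fold degenerate third positions: 4.

4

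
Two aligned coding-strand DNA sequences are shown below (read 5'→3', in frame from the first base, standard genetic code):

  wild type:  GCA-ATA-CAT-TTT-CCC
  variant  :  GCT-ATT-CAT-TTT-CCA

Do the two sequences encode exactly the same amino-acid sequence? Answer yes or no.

yes

Codon 1: GCA Ala / GCT Ala — synonymous.
Codon 2: ATA Ile / ATT Ile — synonymous.
Codon 3: CAT His / CAT His — identical.
Codon 4: TTT Phe / TTT Phe — identical.
Codon 5: CCC Pro / CCA Pro — synonymous.
Nonsynonymous differences: 0 → same protein.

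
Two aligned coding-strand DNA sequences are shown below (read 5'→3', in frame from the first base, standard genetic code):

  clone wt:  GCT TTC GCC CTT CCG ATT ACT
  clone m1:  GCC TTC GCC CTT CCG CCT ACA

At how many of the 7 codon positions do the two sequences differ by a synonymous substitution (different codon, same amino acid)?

2

Codon 1: GCT Ala / GCC Ala — synonymous.
Codon 2: TTC Phe / TTC Phe — identical.
Codon 3: GCC Ala / GCC Ala — identical.
Codon 4: CTT Leu / CTT Leu — identical.
Codon 5: CCG Pro / CCG Pro — identical.
Codon 6: ATT Ile / CCT Pro — nonsynonymous.
Codon 7: ACT Thr / ACA Thr — synonymous.
Synonymous differences: 2.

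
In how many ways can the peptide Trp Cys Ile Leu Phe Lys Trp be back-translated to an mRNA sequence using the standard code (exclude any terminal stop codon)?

144

Trp: 1 codon.
Cys: 2 codons.
Ile: 3 codons.
Leu: 6 codons.
Phe: 2 codons.
Lys: 2 codons.
Trp: 1 codon.
1 × 2 × 3 × 6 × 2 × 2 × 1 = 144.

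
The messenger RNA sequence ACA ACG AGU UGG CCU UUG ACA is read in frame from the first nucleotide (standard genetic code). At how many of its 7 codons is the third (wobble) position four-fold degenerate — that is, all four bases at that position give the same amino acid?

Codon 1 ACA (Thr): third position 4-fold.
Codon 2 ACG (Thr): third position 4-fold.
Codon 3 AGU (Ser): third position 2-fold.
Codon 4 UGG (Trp): third position 1-fold.
Codon 5 CCU (Pro): third position 4-fold.
Codon 6 UUG (Leu): third position 2-fold.
Codon 7 ACA (Thr): third position 4-fold.
Four-fold degenerate third positions: 4.

4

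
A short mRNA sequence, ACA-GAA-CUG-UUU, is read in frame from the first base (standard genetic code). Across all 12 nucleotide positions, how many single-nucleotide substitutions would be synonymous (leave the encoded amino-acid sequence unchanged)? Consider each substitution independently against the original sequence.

Codon 1 (ACA, Thr): 3 synonymous substitutions.
Codon 2 (GAA, Glu): 1 synonymous substitution.
Codon 3 (CUG, Leu): 4 synonymous substitutions.
Codon 4 (UUU, Phe): 1 synonymous substitution.
Total: 3 + 1 + 4 + 1 = 9.

9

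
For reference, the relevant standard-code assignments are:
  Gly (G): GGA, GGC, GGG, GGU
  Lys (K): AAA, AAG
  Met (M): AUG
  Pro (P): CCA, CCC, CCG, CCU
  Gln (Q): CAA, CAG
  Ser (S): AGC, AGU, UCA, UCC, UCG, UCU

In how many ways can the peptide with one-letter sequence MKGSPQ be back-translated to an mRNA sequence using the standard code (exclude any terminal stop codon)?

Met: 1 codon.
Lys: 2 codons.
Gly: 4 codons.
Ser: 6 codons.
Pro: 4 codons.
Gln: 2 codons.
1 × 2 × 4 × 6 × 4 × 2 = 384.

384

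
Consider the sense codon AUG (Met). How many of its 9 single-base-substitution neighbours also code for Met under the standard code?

Position 1: none → 0 synonymous.
Position 2: none → 0 synonymous.
Position 3: none → 0 synonymous.
Total: 0 + 0 + 0 = 0.

0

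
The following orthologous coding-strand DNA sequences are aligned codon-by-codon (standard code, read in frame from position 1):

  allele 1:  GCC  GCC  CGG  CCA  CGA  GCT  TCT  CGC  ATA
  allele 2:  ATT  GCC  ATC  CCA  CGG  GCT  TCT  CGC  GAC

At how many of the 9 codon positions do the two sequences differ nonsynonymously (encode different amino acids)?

Codon 1: GCC Ala / ATT Ile — nonsynonymous.
Codon 2: GCC Ala / GCC Ala — identical.
Codon 3: CGG Arg / ATC Ile — nonsynonymous.
Codon 4: CCA Pro / CCA Pro — identical.
Codon 5: CGA Arg / CGG Arg — synonymous.
Codon 6: GCT Ala / GCT Ala — identical.
Codon 7: TCT Ser / TCT Ser — identical.
Codon 8: CGC Arg / CGC Arg — identical.
Codon 9: ATA Ile / GAC Asp — nonsynonymous.
Nonsynonymous differences: 3.

3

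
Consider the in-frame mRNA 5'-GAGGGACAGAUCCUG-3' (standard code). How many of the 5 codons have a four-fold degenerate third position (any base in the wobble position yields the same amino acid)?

Codon 1 GAG (Glu): third position 2-fold.
Codon 2 GGA (Gly): third position 4-fold.
Codon 3 CAG (Gln): third position 2-fold.
Codon 4 AUC (Ile): third position 3-fold.
Codon 5 CUG (Leu): third position 4-fold.
Four-fold degenerate third positions: 2.

2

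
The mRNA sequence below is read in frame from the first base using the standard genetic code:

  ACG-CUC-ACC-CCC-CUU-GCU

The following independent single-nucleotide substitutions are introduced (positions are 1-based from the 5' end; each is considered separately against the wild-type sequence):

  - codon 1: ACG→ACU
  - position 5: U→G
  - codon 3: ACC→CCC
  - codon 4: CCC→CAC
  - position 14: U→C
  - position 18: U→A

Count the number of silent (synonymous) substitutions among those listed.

Codon 1: ACG (Thr) → ACU (Thr) — synonymous.
Codon 2: CUC (Leu) → CGC (Arg) — missense.
Codon 3: ACC (Thr) → CCC (Pro) — missense.
Codon 4: CCC (Pro) → CAC (His) — missense.
Codon 5: CUU (Leu) → CCU (Pro) — missense.
Codon 6: GCU (Ala) → GCA (Ala) — synonymous.
Synonymous: 2 of 6.

2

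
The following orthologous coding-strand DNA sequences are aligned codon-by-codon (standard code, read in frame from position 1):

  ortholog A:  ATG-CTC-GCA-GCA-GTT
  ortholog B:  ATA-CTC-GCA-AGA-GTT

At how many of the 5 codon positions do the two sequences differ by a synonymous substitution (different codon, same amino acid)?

0

Codon 1: ATG Met / ATA Ile — nonsynonymous.
Codon 2: CTC Leu / CTC Leu — identical.
Codon 3: GCA Ala / GCA Ala — identical.
Codon 4: GCA Ala / AGA Arg — nonsynonymous.
Codon 5: GTT Val / GTT Val — identical.
Synonymous differences: 0.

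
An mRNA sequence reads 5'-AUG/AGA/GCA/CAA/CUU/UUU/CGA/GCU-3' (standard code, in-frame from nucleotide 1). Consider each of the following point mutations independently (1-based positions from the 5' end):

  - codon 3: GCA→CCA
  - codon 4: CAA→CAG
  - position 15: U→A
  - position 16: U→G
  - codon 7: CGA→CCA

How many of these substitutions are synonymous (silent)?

2

Codon 3: GCA (Ala) → CCA (Pro) — missense.
Codon 4: CAA (Gln) → CAG (Gln) — synonymous.
Codon 5: CUU (Leu) → CUA (Leu) — synonymous.
Codon 6: UUU (Phe) → GUU (Val) — missense.
Codon 7: CGA (Arg) → CCA (Pro) — missense.
Synonymous: 2 of 5.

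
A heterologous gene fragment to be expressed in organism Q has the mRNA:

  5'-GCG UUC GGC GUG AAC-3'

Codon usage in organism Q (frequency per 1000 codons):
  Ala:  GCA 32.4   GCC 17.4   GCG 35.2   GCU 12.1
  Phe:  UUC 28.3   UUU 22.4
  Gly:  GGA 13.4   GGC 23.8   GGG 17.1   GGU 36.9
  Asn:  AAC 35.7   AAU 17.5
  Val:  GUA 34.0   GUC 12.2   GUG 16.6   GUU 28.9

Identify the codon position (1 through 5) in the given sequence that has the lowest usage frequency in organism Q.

Codon 1 GCG (Ala): 35.2 per 1000.
Codon 2 UUC (Phe): 28.3 per 1000.
Codon 3 GGC (Gly): 23.8 per 1000.
Codon 4 GUG (Val): 16.6 per 1000.
Codon 5 AAC (Asn): 35.7 per 1000.
Lowest frequency is 16.6 at codon 4.

4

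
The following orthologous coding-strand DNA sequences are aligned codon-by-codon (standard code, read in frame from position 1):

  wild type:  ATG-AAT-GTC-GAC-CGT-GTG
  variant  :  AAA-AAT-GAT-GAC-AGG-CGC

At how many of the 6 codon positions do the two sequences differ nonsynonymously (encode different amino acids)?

Codon 1: ATG Met / AAA Lys — nonsynonymous.
Codon 2: AAT Asn / AAT Asn — identical.
Codon 3: GTC Val / GAT Asp — nonsynonymous.
Codon 4: GAC Asp / GAC Asp — identical.
Codon 5: CGT Arg / AGG Arg — synonymous.
Codon 6: GTG Val / CGC Arg — nonsynonymous.
Nonsynonymous differences: 3.

3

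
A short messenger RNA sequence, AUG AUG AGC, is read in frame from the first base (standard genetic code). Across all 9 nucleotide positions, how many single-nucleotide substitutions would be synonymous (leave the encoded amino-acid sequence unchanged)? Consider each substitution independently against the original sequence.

1

Codon 1 (AUG, Met): 0 synonymous substitutions.
Codon 2 (AUG, Met): 0 synonymous substitutions.
Codon 3 (AGC, Ser): 1 synonymous substitution.
Total: 0 + 0 + 1 = 1.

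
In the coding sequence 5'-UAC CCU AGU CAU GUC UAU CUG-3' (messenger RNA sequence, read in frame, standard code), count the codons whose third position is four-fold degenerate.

3

Codon 1 UAC (Tyr): third position 2-fold.
Codon 2 CCU (Pro): third position 4-fold.
Codon 3 AGU (Ser): third position 2-fold.
Codon 4 CAU (His): third position 2-fold.
Codon 5 GUC (Val): third position 4-fold.
Codon 6 UAU (Tyr): third position 2-fold.
Codon 7 CUG (Leu): third position 4-fold.
Four-fold degenerate third positions: 3.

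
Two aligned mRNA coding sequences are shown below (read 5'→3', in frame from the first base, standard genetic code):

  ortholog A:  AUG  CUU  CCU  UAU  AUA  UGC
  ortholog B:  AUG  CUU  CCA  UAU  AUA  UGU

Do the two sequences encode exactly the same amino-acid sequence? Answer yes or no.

Codon 1: AUG Met / AUG Met — identical.
Codon 2: CUU Leu / CUU Leu — identical.
Codon 3: CCU Pro / CCA Pro — synonymous.
Codon 4: UAU Tyr / UAU Tyr — identical.
Codon 5: AUA Ile / AUA Ile — identical.
Codon 6: UGC Cys / UGU Cys — synonymous.
Nonsynonymous differences: 0 → same protein.

yes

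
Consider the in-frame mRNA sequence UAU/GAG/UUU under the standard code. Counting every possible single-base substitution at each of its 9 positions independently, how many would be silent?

Codon 1 (UAU, Tyr): 1 synonymous substitution.
Codon 2 (GAG, Glu): 1 synonymous substitution.
Codon 3 (UUU, Phe): 1 synonymous substitution.
Total: 1 + 1 + 1 = 3.

3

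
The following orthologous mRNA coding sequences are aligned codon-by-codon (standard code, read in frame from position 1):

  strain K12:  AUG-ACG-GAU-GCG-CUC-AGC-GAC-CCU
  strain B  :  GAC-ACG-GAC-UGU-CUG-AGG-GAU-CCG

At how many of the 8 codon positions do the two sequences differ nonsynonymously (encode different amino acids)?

3

Codon 1: AUG Met / GAC Asp — nonsynonymous.
Codon 2: ACG Thr / ACG Thr — identical.
Codon 3: GAU Asp / GAC Asp — synonymous.
Codon 4: GCG Ala / UGU Cys — nonsynonymous.
Codon 5: CUC Leu / CUG Leu — synonymous.
Codon 6: AGC Ser / AGG Arg — nonsynonymous.
Codon 7: GAC Asp / GAU Asp — synonymous.
Codon 8: CCU Pro / CCG Pro — synonymous.
Nonsynonymous differences: 3.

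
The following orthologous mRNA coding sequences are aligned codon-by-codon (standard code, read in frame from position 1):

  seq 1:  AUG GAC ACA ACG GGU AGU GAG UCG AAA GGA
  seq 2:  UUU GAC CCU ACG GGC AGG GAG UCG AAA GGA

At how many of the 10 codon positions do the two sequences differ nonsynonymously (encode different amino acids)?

3

Codon 1: AUG Met / UUU Phe — nonsynonymous.
Codon 2: GAC Asp / GAC Asp — identical.
Codon 3: ACA Thr / CCU Pro — nonsynonymous.
Codon 4: ACG Thr / ACG Thr — identical.
Codon 5: GGU Gly / GGC Gly — synonymous.
Codon 6: AGU Ser / AGG Arg — nonsynonymous.
Codon 7: GAG Glu / GAG Glu — identical.
Codon 8: UCG Ser / UCG Ser — identical.
Codon 9: AAA Lys / AAA Lys — identical.
Codon 10: GGA Gly / GGA Gly — identical.
Nonsynonymous differences: 3.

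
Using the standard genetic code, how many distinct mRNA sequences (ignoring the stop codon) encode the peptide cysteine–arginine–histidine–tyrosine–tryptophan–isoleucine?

Cys: 2 codons.
Arg: 6 codons.
His: 2 codons.
Tyr: 2 codons.
Trp: 1 codon.
Ile: 3 codons.
2 × 6 × 2 × 2 × 1 × 3 = 144.

144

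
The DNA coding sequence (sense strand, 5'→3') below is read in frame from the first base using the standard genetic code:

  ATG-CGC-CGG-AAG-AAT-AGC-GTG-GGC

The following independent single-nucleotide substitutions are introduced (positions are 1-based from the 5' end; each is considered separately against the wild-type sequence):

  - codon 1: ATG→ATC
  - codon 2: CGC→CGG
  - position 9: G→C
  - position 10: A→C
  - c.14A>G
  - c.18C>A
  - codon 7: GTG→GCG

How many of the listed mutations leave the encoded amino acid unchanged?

2

Codon 1: ATG (Met) → ATC (Ile) — missense.
Codon 2: CGC (Arg) → CGG (Arg) — synonymous.
Codon 3: CGG (Arg) → CGC (Arg) — synonymous.
Codon 4: AAG (Lys) → CAG (Gln) — missense.
Codon 5: AAT (Asn) → AGT (Ser) — missense.
Codon 6: AGC (Ser) → AGA (Arg) — missense.
Codon 7: GTG (Val) → GCG (Ala) — missense.
Synonymous: 2 of 7.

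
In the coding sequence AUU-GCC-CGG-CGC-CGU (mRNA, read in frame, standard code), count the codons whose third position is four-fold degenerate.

Codon 1 AUU (Ile): third position 3-fold.
Codon 2 GCC (Ala): third position 4-fold.
Codon 3 CGG (Arg): third position 4-fold.
Codon 4 CGC (Arg): third position 4-fold.
Codon 5 CGU (Arg): third position 4-fold.
Four-fold degenerate third positions: 4.

4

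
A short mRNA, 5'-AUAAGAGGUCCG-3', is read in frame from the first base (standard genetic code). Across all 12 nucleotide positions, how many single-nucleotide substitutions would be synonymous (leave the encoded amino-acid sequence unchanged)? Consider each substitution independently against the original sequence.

Codon 1 (AUA, Ile): 2 synonymous substitutions.
Codon 2 (AGA, Arg): 2 synonymous substitutions.
Codon 3 (GGU, Gly): 3 synonymous substitutions.
Codon 4 (CCG, Pro): 3 synonymous substitutions.
Total: 2 + 2 + 3 + 3 = 10.

10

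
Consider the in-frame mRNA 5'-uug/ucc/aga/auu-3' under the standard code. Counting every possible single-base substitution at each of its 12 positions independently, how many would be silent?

Codon 1 (UUG, Leu): 2 synonymous substitutions.
Codon 2 (UCC, Ser): 3 synonymous substitutions.
Codon 3 (AGA, Arg): 2 synonymous substitutions.
Codon 4 (AUU, Ile): 2 synonymous substitutions.
Total: 2 + 3 + 2 + 2 = 9.

9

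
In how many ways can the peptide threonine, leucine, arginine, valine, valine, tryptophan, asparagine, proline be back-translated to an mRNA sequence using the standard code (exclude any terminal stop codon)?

18432

Thr: 4 codons.
Leu: 6 codons.
Arg: 6 codons.
Val: 4 codons.
Val: 4 codons.
Trp: 1 codon.
Asn: 2 codons.
Pro: 4 codons.
4 × 6 × 6 × 4 × 4 × 1 × 2 × 4 = 18432.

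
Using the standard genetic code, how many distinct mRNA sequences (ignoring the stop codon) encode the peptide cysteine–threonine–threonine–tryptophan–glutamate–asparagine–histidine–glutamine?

512

Cys: 2 codons.
Thr: 4 codons.
Thr: 4 codons.
Trp: 1 codon.
Glu: 2 codons.
Asn: 2 codons.
His: 2 codons.
Gln: 2 codons.
2 × 4 × 4 × 1 × 2 × 2 × 2 × 2 = 512.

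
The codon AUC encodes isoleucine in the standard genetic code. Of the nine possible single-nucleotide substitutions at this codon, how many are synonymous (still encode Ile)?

Position 1: none → 0 synonymous.
Position 2: none → 0 synonymous.
Position 3: AUU, AUA → 2 synonymous.
Total: 0 + 0 + 2 = 2.

2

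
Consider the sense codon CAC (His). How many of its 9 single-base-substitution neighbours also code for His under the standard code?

Position 1: none → 0 synonymous.
Position 2: none → 0 synonymous.
Position 3: CAU → 1 synonymous.
Total: 0 + 0 + 1 = 1.

1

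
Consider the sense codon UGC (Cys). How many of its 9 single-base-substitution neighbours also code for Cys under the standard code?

1

Position 1: none → 0 synonymous.
Position 2: none → 0 synonymous.
Position 3: UGU → 1 synonymous.
Total: 0 + 0 + 1 = 1.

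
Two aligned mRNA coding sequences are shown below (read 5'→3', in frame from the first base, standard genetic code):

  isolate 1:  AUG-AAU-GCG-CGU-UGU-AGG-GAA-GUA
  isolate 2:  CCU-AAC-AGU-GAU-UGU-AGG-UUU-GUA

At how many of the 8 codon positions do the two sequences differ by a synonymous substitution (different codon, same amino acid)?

Codon 1: AUG Met / CCU Pro — nonsynonymous.
Codon 2: AAU Asn / AAC Asn — synonymous.
Codon 3: GCG Ala / AGU Ser — nonsynonymous.
Codon 4: CGU Arg / GAU Asp — nonsynonymous.
Codon 5: UGU Cys / UGU Cys — identical.
Codon 6: AGG Arg / AGG Arg — identical.
Codon 7: GAA Glu / UUU Phe — nonsynonymous.
Codon 8: GUA Val / GUA Val — identical.
Synonymous differences: 1.

1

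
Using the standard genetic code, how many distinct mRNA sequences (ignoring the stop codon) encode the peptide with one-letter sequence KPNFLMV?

768

Lys: 2 codons.
Pro: 4 codons.
Asn: 2 codons.
Phe: 2 codons.
Leu: 6 codons.
Met: 1 codon.
Val: 4 codons.
2 × 4 × 2 × 2 × 6 × 1 × 4 = 768.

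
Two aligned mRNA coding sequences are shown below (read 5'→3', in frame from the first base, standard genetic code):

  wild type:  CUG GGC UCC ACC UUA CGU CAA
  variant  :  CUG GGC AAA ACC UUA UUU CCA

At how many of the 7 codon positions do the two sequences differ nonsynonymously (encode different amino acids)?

Codon 1: CUG Leu / CUG Leu — identical.
Codon 2: GGC Gly / GGC Gly — identical.
Codon 3: UCC Ser / AAA Lys — nonsynonymous.
Codon 4: ACC Thr / ACC Thr — identical.
Codon 5: UUA Leu / UUA Leu — identical.
Codon 6: CGU Arg / UUU Phe — nonsynonymous.
Codon 7: CAA Gln / CCA Pro — nonsynonymous.
Nonsynonymous differences: 3.

3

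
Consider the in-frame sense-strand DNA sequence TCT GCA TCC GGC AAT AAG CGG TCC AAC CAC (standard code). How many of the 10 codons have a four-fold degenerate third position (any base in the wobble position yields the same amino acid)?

Codon 1 TCT (Ser): third position 4-fold.
Codon 2 GCA (Ala): third position 4-fold.
Codon 3 TCC (Ser): third position 4-fold.
Codon 4 GGC (Gly): third position 4-fold.
Codon 5 AAT (Asn): third position 2-fold.
Codon 6 AAG (Lys): third position 2-fold.
Codon 7 CGG (Arg): third position 4-fold.
Codon 8 TCC (Ser): third position 4-fold.
Codon 9 AAC (Asn): third position 2-fold.
Codon 10 CAC (His): third position 2-fold.
Four-fold degenerate third positions: 6.

6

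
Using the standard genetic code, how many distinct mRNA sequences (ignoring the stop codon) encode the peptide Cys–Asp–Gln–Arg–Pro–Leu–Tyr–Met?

Cys: 2 codons.
Asp: 2 codons.
Gln: 2 codons.
Arg: 6 codons.
Pro: 4 codons.
Leu: 6 codons.
Tyr: 2 codons.
Met: 1 codon.
2 × 2 × 2 × 6 × 4 × 6 × 2 × 1 = 2304.

2304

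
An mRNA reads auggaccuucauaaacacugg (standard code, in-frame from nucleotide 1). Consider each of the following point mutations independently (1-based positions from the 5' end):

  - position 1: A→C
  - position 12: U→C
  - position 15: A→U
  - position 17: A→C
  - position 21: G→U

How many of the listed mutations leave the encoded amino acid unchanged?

Codon 1: AUG (Met) → CUG (Leu) — missense.
Codon 4: CAU (His) → CAC (His) — synonymous.
Codon 5: AAA (Lys) → AAU (Asn) — missense.
Codon 6: CAC (His) → CCC (Pro) — missense.
Codon 7: UGG (Trp) → UGU (Cys) — missense.
Synonymous: 1 of 5.

1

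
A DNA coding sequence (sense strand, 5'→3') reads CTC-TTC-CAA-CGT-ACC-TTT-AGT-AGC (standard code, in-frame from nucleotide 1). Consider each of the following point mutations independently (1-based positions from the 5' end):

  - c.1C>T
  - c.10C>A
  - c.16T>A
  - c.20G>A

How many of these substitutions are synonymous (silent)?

0

Codon 1: CTC (Leu) → TTC (Phe) — missense.
Codon 4: CGT (Arg) → AGT (Ser) — missense.
Codon 6: TTT (Phe) → ATT (Ile) — missense.
Codon 7: AGT (Ser) → AAT (Asn) — missense.
Synonymous: 0 of 4.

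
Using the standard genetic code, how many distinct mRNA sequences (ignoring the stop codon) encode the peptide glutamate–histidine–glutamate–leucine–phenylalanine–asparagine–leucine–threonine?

4608

Glu: 2 codons.
His: 2 codons.
Glu: 2 codons.
Leu: 6 codons.
Phe: 2 codons.
Asn: 2 codons.
Leu: 6 codons.
Thr: 4 codons.
2 × 2 × 2 × 6 × 2 × 2 × 6 × 4 = 4608.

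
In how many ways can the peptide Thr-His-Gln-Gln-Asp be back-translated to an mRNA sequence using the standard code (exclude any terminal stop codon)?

64

Thr: 4 codons.
His: 2 codons.
Gln: 2 codons.
Gln: 2 codons.
Asp: 2 codons.
4 × 2 × 2 × 2 × 2 = 64.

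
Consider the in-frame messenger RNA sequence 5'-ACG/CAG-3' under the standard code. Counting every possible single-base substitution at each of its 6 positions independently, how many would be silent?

4

Codon 1 (ACG, Thr): 3 synonymous substitutions.
Codon 2 (CAG, Gln): 1 synonymous substitution.
Total: 3 + 1 = 4.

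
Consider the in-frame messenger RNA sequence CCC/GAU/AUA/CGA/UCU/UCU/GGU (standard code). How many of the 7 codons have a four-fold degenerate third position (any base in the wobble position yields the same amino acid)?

5

Codon 1 CCC (Pro): third position 4-fold.
Codon 2 GAU (Asp): third position 2-fold.
Codon 3 AUA (Ile): third position 3-fold.
Codon 4 CGA (Arg): third position 4-fold.
Codon 5 UCU (Ser): third position 4-fold.
Codon 6 UCU (Ser): third position 4-fold.
Codon 7 GGU (Gly): third position 4-fold.
Four-fold degenerate third positions: 5.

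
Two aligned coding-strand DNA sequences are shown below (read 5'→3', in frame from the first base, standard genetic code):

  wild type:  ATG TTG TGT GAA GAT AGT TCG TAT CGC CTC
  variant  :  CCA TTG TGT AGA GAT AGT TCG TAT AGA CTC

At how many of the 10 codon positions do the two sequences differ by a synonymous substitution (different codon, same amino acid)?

Codon 1: ATG Met / CCA Pro — nonsynonymous.
Codon 2: TTG Leu / TTG Leu — identical.
Codon 3: TGT Cys / TGT Cys — identical.
Codon 4: GAA Glu / AGA Arg — nonsynonymous.
Codon 5: GAT Asp / GAT Asp — identical.
Codon 6: AGT Ser / AGT Ser — identical.
Codon 7: TCG Ser / TCG Ser — identical.
Codon 8: TAT Tyr / TAT Tyr — identical.
Codon 9: CGC Arg / AGA Arg — synonymous.
Codon 10: CTC Leu / CTC Leu — identical.
Synonymous differences: 1.

1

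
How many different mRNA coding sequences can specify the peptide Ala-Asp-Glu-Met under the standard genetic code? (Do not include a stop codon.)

Ala: 4 codons.
Asp: 2 codons.
Glu: 2 codons.
Met: 1 codon.
4 × 2 × 2 × 1 = 16.

16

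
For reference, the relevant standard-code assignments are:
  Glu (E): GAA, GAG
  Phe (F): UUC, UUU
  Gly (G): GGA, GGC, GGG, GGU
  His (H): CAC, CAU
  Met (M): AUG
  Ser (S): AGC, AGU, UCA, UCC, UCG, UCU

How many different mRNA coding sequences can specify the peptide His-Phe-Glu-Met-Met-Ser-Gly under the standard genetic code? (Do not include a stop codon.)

His: 2 codons.
Phe: 2 codons.
Glu: 2 codons.
Met: 1 codon.
Met: 1 codon.
Ser: 6 codons.
Gly: 4 codons.
2 × 2 × 2 × 1 × 1 × 6 × 4 = 192.

192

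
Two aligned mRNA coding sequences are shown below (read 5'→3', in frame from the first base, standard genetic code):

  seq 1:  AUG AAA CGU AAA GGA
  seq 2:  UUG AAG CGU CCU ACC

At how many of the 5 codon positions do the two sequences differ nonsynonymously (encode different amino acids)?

Codon 1: AUG Met / UUG Leu — nonsynonymous.
Codon 2: AAA Lys / AAG Lys — synonymous.
Codon 3: CGU Arg / CGU Arg — identical.
Codon 4: AAA Lys / CCU Pro — nonsynonymous.
Codon 5: GGA Gly / ACC Thr — nonsynonymous.
Nonsynonymous differences: 3.

3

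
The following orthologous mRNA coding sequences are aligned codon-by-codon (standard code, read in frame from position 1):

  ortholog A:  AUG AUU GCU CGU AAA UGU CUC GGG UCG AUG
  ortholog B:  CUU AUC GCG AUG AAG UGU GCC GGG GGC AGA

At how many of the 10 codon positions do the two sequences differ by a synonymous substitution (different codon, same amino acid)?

3

Codon 1: AUG Met / CUU Leu — nonsynonymous.
Codon 2: AUU Ile / AUC Ile — synonymous.
Codon 3: GCU Ala / GCG Ala — synonymous.
Codon 4: CGU Arg / AUG Met — nonsynonymous.
Codon 5: AAA Lys / AAG Lys — synonymous.
Codon 6: UGU Cys / UGU Cys — identical.
Codon 7: CUC Leu / GCC Ala — nonsynonymous.
Codon 8: GGG Gly / GGG Gly — identical.
Codon 9: UCG Ser / GGC Gly — nonsynonymous.
Codon 10: AUG Met / AGA Arg — nonsynonymous.
Synonymous differences: 3.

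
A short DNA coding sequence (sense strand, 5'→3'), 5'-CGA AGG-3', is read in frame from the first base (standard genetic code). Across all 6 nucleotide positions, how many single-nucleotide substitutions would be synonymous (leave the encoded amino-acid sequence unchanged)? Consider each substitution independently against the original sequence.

Codon 1 (CGA, Arg): 4 synonymous substitutions.
Codon 2 (AGG, Arg): 2 synonymous substitutions.
Total: 4 + 2 = 6.

6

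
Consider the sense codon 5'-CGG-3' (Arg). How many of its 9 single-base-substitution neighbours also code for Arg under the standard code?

4

Position 1: AGG → 1 synonymous.
Position 2: none → 0 synonymous.
Position 3: CGU, CGC, CGA → 3 synonymous.
Total: 1 + 0 + 3 = 4.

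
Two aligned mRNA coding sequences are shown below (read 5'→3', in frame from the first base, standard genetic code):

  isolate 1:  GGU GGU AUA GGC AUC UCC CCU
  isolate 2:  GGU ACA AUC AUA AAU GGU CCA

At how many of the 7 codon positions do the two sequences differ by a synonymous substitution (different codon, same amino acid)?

2

Codon 1: GGU Gly / GGU Gly — identical.
Codon 2: GGU Gly / ACA Thr — nonsynonymous.
Codon 3: AUA Ile / AUC Ile — synonymous.
Codon 4: GGC Gly / AUA Ile — nonsynonymous.
Codon 5: AUC Ile / AAU Asn — nonsynonymous.
Codon 6: UCC Ser / GGU Gly — nonsynonymous.
Codon 7: CCU Pro / CCA Pro — synonymous.
Synonymous differences: 2.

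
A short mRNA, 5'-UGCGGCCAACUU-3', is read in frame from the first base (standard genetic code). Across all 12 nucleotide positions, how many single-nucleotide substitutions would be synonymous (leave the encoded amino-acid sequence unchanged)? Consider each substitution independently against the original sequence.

Codon 1 (UGC, Cys): 1 synonymous substitution.
Codon 2 (GGC, Gly): 3 synonymous substitutions.
Codon 3 (CAA, Gln): 1 synonymous substitution.
Codon 4 (CUU, Leu): 3 synonymous substitutions.
Total: 1 + 3 + 1 + 3 = 8.

8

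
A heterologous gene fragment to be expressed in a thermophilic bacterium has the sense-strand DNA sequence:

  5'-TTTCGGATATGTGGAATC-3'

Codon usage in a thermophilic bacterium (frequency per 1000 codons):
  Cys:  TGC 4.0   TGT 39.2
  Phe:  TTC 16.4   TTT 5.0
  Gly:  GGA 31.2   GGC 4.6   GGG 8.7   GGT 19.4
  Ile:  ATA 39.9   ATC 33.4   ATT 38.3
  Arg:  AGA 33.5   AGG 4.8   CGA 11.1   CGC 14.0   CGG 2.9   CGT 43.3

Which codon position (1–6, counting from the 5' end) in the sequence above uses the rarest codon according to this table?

2

Codon 1 TTT (Phe): 5.0 per 1000.
Codon 2 CGG (Arg): 2.9 per 1000.
Codon 3 ATA (Ile): 39.9 per 1000.
Codon 4 TGT (Cys): 39.2 per 1000.
Codon 5 GGA (Gly): 31.2 per 1000.
Codon 6 ATC (Ile): 33.4 per 1000.
Lowest frequency is 2.9 at codon 2.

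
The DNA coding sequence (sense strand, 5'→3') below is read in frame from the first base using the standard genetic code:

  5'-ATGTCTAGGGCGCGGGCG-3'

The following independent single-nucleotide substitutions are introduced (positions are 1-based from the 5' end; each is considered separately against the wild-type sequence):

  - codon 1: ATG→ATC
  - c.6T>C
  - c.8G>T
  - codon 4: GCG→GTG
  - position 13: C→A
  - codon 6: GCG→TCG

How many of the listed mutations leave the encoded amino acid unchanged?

2

Codon 1: ATG (Met) → ATC (Ile) — missense.
Codon 2: TCT (Ser) → TCC (Ser) — synonymous.
Codon 3: AGG (Arg) → ATG (Met) — missense.
Codon 4: GCG (Ala) → GTG (Val) — missense.
Codon 5: CGG (Arg) → AGG (Arg) — synonymous.
Codon 6: GCG (Ala) → TCG (Ser) — missense.
Synonymous: 2 of 6.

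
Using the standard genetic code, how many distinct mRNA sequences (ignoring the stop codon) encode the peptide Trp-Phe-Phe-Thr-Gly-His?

128

Trp: 1 codon.
Phe: 2 codons.
Phe: 2 codons.
Thr: 4 codons.
Gly: 4 codons.
His: 2 codons.
1 × 2 × 2 × 4 × 4 × 2 = 128.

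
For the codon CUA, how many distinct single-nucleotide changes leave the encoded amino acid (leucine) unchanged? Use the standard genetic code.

4

Position 1: UUA → 1 synonymous.
Position 2: none → 0 synonymous.
Position 3: CUU, CUC, CUG → 3 synonymous.
Total: 1 + 0 + 3 = 4.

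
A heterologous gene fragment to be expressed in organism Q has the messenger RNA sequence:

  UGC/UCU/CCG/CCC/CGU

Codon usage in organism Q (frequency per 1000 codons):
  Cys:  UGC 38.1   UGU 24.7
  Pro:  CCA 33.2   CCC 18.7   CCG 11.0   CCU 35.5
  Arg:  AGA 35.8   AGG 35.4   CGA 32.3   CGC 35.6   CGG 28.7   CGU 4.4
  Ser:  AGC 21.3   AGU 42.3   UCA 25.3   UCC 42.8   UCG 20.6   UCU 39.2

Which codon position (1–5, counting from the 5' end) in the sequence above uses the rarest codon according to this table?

5

Codon 1 UGC (Cys): 38.1 per 1000.
Codon 2 UCU (Ser): 39.2 per 1000.
Codon 3 CCG (Pro): 11.0 per 1000.
Codon 4 CCC (Pro): 18.7 per 1000.
Codon 5 CGU (Arg): 4.4 per 1000.
Lowest frequency is 4.4 at codon 5.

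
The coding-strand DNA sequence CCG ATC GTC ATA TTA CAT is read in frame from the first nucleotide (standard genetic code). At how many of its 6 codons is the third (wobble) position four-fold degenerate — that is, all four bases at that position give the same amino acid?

2

Codon 1 CCG (Pro): third position 4-fold.
Codon 2 ATC (Ile): third position 3-fold.
Codon 3 GTC (Val): third position 4-fold.
Codon 4 ATA (Ile): third position 3-fold.
Codon 5 TTA (Leu): third position 2-fold.
Codon 6 CAT (His): third position 2-fold.
Four-fold degenerate third positions: 2.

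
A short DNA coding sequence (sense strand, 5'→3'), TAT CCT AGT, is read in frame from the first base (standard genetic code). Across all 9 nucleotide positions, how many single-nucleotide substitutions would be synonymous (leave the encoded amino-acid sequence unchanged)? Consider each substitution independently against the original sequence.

5

Codon 1 (TAT, Tyr): 1 synonymous substitution.
Codon 2 (CCT, Pro): 3 synonymous substitutions.
Codon 3 (AGT, Ser): 1 synonymous substitution.
Total: 1 + 3 + 1 = 5.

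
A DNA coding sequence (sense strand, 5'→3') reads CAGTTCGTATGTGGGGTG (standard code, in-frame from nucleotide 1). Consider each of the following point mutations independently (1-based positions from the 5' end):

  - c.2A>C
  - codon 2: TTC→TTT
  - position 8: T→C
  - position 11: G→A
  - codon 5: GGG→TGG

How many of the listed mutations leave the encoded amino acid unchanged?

Codon 1: CAG (Gln) → CCG (Pro) — missense.
Codon 2: TTC (Phe) → TTT (Phe) — synonymous.
Codon 3: GTA (Val) → GCA (Ala) — missense.
Codon 4: TGT (Cys) → TAT (Tyr) — missense.
Codon 5: GGG (Gly) → TGG (Trp) — missense.
Synonymous: 1 of 5.

1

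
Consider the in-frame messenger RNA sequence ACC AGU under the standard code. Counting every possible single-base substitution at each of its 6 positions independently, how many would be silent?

4

Codon 1 (ACC, Thr): 3 synonymous substitutions.
Codon 2 (AGU, Ser): 1 synonymous substitution.
Total: 3 + 1 = 4.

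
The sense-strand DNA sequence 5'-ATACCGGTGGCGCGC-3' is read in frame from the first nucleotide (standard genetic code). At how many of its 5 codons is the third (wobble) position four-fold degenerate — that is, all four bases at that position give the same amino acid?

4

Codon 1 ATA (Ile): third position 3-fold.
Codon 2 CCG (Pro): third position 4-fold.
Codon 3 GTG (Val): third position 4-fold.
Codon 4 GCG (Ala): third position 4-fold.
Codon 5 CGC (Arg): third position 4-fold.
Four-fold degenerate third positions: 4.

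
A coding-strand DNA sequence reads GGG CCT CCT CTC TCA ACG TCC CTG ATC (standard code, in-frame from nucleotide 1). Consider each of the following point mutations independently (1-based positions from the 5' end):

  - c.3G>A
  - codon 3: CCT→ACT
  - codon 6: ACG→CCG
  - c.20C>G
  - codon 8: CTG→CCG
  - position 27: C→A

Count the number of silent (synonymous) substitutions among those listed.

2

Codon 1: GGG (Gly) → GGA (Gly) — synonymous.
Codon 3: CCT (Pro) → ACT (Thr) — missense.
Codon 6: ACG (Thr) → CCG (Pro) — missense.
Codon 7: TCC (Ser) → TGC (Cys) — missense.
Codon 8: CTG (Leu) → CCG (Pro) — missense.
Codon 9: ATC (Ile) → ATA (Ile) — synonymous.
Synonymous: 2 of 6.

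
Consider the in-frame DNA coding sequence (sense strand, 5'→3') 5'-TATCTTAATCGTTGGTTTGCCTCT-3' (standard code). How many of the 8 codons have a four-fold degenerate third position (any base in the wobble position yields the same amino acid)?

4

Codon 1 TAT (Tyr): third position 2-fold.
Codon 2 CTT (Leu): third position 4-fold.
Codon 3 AAT (Asn): third position 2-fold.
Codon 4 CGT (Arg): third position 4-fold.
Codon 5 TGG (Trp): third position 1-fold.
Codon 6 TTT (Phe): third position 2-fold.
Codon 7 GCC (Ala): third position 4-fold.
Codon 8 TCT (Ser): third position 4-fold.
Four-fold degenerate third positions: 4.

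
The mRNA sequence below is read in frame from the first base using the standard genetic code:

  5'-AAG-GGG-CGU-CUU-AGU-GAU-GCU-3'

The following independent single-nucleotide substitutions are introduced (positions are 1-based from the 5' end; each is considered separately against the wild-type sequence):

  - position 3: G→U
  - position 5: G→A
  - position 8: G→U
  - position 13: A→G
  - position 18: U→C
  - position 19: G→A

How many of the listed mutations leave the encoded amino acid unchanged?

1

Codon 1: AAG (Lys) → AAU (Asn) — missense.
Codon 2: GGG (Gly) → GAG (Glu) — missense.
Codon 3: CGU (Arg) → CUU (Leu) — missense.
Codon 5: AGU (Ser) → GGU (Gly) — missense.
Codon 6: GAU (Asp) → GAC (Asp) — synonymous.
Codon 7: GCU (Ala) → ACU (Thr) — missense.
Synonymous: 1 of 6.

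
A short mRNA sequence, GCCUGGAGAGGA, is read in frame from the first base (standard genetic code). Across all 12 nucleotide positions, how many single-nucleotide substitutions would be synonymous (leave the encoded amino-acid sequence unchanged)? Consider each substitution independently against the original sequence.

8

Codon 1 (GCC, Ala): 3 synonymous substitutions.
Codon 2 (UGG, Trp): 0 synonymous substitutions.
Codon 3 (AGA, Arg): 2 synonymous substitutions.
Codon 4 (GGA, Gly): 3 synonymous substitutions.
Total: 3 + 0 + 2 + 3 = 8.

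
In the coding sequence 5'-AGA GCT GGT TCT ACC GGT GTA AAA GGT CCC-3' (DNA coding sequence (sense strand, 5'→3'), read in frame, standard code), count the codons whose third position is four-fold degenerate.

8

Codon 1 AGA (Arg): third position 2-fold.
Codon 2 GCT (Ala): third position 4-fold.
Codon 3 GGT (Gly): third position 4-fold.
Codon 4 TCT (Ser): third position 4-fold.
Codon 5 ACC (Thr): third position 4-fold.
Codon 6 GGT (Gly): third position 4-fold.
Codon 7 GTA (Val): third position 4-fold.
Codon 8 AAA (Lys): third position 2-fold.
Codon 9 GGT (Gly): third position 4-fold.
Codon 10 CCC (Pro): third position 4-fold.
Four-fold degenerate third positions: 8.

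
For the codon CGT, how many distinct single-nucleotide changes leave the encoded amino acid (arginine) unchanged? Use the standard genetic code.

3

Position 1: none → 0 synonymous.
Position 2: none → 0 synonymous.
Position 3: CGC, CGA, CGG → 3 synonymous.
Total: 0 + 0 + 3 = 3.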